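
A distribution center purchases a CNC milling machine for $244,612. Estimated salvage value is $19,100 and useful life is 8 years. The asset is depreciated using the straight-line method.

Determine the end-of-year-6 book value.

$75,478

Depreciable base = $244,612 − $19,100 = $225,512.
Annual expense = $225,512 / 8 = $28,189.
End of year 1: book value $216,423.
End of year 2: book value $188,234.
End of year 3: book value $160,045.
End of year 4: book value $131,856.
End of year 5: book value $103,667.
End of year 6: book value $75,478.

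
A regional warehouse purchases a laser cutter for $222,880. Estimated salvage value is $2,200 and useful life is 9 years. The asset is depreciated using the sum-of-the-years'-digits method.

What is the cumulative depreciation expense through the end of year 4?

Depreciable base = $222,880 − $2,200 = $220,680.
Sum of the years' digits = 9+8+7+6+5+4+3+2+1 = 45.
Year 1: $220,680 × 9/45 = $44,136. Book value $178,744.
Year 2: $220,680 × 8/45 = $39,232. Book value $139,512.
Year 3: $220,680 × 7/45 = $34,328. Book value $105,184.
Year 4: $220,680 × 6/45 = $29,424. Book value $75,760.
Accumulated through year 4 = $222,880 − $75,760 = $147,120.

$147,120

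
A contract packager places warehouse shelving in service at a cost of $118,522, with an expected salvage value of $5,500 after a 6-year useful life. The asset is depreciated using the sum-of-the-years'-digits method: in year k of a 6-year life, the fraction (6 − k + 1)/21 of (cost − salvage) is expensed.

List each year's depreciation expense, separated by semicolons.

Depreciable base = $118,522 − $5,500 = $113,022.
Sum of the years' digits = 6+5+4+3+2+1 = 21.
Year 1: $113,022 × 6/21 = $32,292. Book value $86,230.
Year 2: $113,022 × 5/21 = $26,910. Book value $59,320.
Year 3: $113,022 × 4/21 = $21,528. Book value $37,792.
Year 4: $113,022 × 3/21 = $16,146. Book value $21,646.
Year 5: $113,022 × 2/21 = $10,764. Book value $10,882.
Year 6: $113,022 × 1/21 = $5,382. Book value $5,500.

$32,292; $26,910; $21,528; $16,146; $10,764; $5,382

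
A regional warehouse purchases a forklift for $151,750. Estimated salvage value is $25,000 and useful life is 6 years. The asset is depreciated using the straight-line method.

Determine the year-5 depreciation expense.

Depreciable base = $151,750 − $25,000 = $126,750.
Annual expense = $126,750 / 6 = $21,125.

$21,125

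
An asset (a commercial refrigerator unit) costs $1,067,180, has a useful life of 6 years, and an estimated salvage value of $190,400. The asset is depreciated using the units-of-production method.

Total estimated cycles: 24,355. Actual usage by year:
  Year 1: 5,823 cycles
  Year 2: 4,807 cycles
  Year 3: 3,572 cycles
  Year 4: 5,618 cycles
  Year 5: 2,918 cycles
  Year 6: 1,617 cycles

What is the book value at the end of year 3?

$555,908

Depreciable base = $1,067,180 − $190,400 = $876,780.
Rate = $876,780 / 24,355 cycles = $36 per cycle.
Year 1: 5,823 × $36 = $209,628. Book value $857,552.
Year 2: 4,807 × $36 = $173,052. Book value $684,500.
Year 3: 3,572 × $36 = $128,592. Book value $555,908.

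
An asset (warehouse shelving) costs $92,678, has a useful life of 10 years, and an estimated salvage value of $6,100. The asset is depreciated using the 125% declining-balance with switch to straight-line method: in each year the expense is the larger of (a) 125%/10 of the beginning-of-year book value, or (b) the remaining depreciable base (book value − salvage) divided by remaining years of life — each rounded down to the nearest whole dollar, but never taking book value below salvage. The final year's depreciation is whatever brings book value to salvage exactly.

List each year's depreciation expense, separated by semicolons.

Depreciable base = $92,678 − $6,100 = $86,578.
Year 1: DB = ⌊$92,678 × 125%/10⌋ = $11,584; SL = ⌊$86,578/10⌋ = $8,657 → take DB $11,584. Book value $81,094.
Year 2: DB = ⌊$81,094 × 125%/10⌋ = $10,136; SL = ⌊$74,994/9⌋ = $8,332 → take DB $10,136. Book value $70,958.
Year 3: DB = ⌊$70,958 × 125%/10⌋ = $8,869; SL = ⌊$64,858/8⌋ = $8,107 → take DB $8,869. Book value $62,089.
Year 4: DB = ⌊$62,089 × 125%/10⌋ = $7,761; SL = ⌊$55,989/7⌋ = $7,998 → take SL $7,998. Book value $54,091.
Year 5: DB = ⌊$54,091 × 125%/10⌋ = $6,761; SL = ⌊$47,991/6⌋ = $7,998 → take SL $7,998. Book value $46,093.
Year 6: DB = ⌊$46,093 × 125%/10⌋ = $5,761; SL = ⌊$39,993/5⌋ = $7,998 → take SL $7,998. Book value $38,095.
Year 7: DB = ⌊$38,095 × 125%/10⌋ = $4,761; SL = ⌊$31,995/4⌋ = $7,998 → take SL $7,998. Book value $30,097.
Year 8: DB = ⌊$30,097 × 125%/10⌋ = $3,762; SL = ⌊$23,997/3⌋ = $7,999 → take SL $7,999. Book value $22,098.
Year 9: DB = ⌊$22,098 × 125%/10⌋ = $2,762; SL = ⌊$15,998/2⌋ = $7,999 → take SL $7,999. Book value $14,099.
Year 10 (final): $14,099 − $6,100 = $7,999. Book value $6,100.

$11,584; $10,136; $8,869; $7,998; $7,998; $7,998; $7,998; $7,999; $7,999; $7,999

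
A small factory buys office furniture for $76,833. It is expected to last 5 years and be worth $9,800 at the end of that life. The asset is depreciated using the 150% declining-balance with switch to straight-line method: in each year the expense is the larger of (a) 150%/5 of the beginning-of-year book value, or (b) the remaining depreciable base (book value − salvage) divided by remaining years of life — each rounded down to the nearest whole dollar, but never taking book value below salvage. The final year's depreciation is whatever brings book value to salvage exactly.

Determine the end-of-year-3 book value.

Depreciable base = $76,833 − $9,800 = $67,033.
Year 1: DB = ⌊$76,833 × 150%/5⌋ = $23,049; SL = ⌊$67,033/5⌋ = $13,406 → take DB $23,049. Book value $53,784.
Year 2: DB = ⌊$53,784 × 150%/5⌋ = $16,135; SL = ⌊$43,984/4⌋ = $10,996 → take DB $16,135. Book value $37,649.
Year 3: DB = ⌊$37,649 × 150%/5⌋ = $11,294; SL = ⌊$27,849/3⌋ = $9,283 → take DB $11,294. Book value $26,355.

$26,355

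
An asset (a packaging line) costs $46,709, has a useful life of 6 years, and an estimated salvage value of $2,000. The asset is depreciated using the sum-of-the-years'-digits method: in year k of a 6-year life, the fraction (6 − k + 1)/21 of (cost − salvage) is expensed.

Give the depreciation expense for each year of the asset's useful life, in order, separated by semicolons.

$12,774; $10,645; $8,516; $6,387; $4,258; $2,129

Depreciable base = $46,709 − $2,000 = $44,709.
Sum of the years' digits = 6+5+4+3+2+1 = 21.
Year 1: $44,709 × 6/21 = $12,774. Book value $33,935.
Year 2: $44,709 × 5/21 = $10,645. Book value $23,290.
Year 3: $44,709 × 4/21 = $8,516. Book value $14,774.
Year 4: $44,709 × 3/21 = $6,387. Book value $8,387.
Year 5: $44,709 × 2/21 = $4,258. Book value $4,129.
Year 6: $44,709 × 1/21 = $2,129. Book value $2,000.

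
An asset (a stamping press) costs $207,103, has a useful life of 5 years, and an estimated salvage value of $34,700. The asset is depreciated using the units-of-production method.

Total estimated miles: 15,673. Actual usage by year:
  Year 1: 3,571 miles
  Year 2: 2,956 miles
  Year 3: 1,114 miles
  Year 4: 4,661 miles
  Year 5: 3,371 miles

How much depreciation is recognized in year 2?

Depreciable base = $207,103 − $34,700 = $172,403.
Rate = $172,403 / 15,673 miles = $11 per mile.
Year 1: 3,571 × $11 = $39,281. Book value $167,822.
Year 2: 2,956 × $11 = $32,516. Book value $135,306.

$32,516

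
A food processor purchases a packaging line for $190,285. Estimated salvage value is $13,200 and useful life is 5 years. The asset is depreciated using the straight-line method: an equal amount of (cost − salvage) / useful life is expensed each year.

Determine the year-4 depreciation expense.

Depreciable base = $190,285 − $13,200 = $177,085.
Annual expense = $177,085 / 5 = $35,417.

$35,417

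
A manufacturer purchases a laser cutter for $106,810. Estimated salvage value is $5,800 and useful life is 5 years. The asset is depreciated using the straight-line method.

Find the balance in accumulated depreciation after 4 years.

$80,808

Depreciable base = $106,810 − $5,800 = $101,010.
Annual expense = $101,010 / 5 = $20,202.
End of year 1: book value $86,608.
End of year 2: book value $66,406.
End of year 3: book value $46,204.
End of year 4: book value $26,002.
Accumulated through year 4 = $106,810 − $26,002 = $80,808.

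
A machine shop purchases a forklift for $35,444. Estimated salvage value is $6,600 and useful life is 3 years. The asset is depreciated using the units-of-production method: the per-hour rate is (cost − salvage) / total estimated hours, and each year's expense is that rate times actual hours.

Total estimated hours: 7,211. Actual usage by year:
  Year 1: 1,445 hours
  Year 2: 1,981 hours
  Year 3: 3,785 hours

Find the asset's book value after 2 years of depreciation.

$21,740

Depreciable base = $35,444 − $6,600 = $28,844.
Rate = $28,844 / 7,211 hours = $4 per hour.
Year 1: 1,445 × $4 = $5,780. Book value $29,664.
Year 2: 1,981 × $4 = $7,924. Book value $21,740.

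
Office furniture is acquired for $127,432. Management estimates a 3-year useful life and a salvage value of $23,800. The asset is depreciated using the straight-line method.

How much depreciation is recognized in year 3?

Depreciable base = $127,432 − $23,800 = $103,632.
Annual expense = $103,632 / 3 = $34,544.

$34,544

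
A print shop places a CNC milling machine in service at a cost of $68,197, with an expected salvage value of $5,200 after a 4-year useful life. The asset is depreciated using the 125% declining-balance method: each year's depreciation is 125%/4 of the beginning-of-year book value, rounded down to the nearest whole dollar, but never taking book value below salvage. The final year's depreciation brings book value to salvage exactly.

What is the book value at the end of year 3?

$22,162

Depreciable base = $68,197 − $5,200 = $62,997.
Year 1: ⌊$68,197 × 125%/4⌋ = $21,311. Book value $46,886.
Year 2: ⌊$46,886 × 125%/4⌋ = $14,651. Book value $32,235.
Year 3: ⌊$32,235 × 125%/4⌋ = $10,073. Book value $22,162.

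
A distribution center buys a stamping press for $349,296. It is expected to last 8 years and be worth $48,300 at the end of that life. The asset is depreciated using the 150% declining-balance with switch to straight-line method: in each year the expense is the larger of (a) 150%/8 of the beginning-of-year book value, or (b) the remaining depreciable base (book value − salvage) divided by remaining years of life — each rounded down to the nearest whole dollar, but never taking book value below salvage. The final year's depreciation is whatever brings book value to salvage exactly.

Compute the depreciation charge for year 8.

Depreciable base = $349,296 − $48,300 = $300,996.
Year 1: DB = ⌊$349,296 × 150%/8⌋ = $65,493; SL = ⌊$300,996/8⌋ = $37,624 → take DB $65,493. Book value $283,803.
Year 2: DB = ⌊$283,803 × 150%/8⌋ = $53,213; SL = ⌊$235,503/7⌋ = $33,643 → take DB $53,213. Book value $230,590.
Year 3: DB = ⌊$230,590 × 150%/8⌋ = $43,235; SL = ⌊$182,290/6⌋ = $30,381 → take DB $43,235. Book value $187,355.
Year 4: DB = ⌊$187,355 × 150%/8⌋ = $35,129; SL = ⌊$139,055/5⌋ = $27,811 → take DB $35,129. Book value $152,226.
Year 5: DB = ⌊$152,226 × 150%/8⌋ = $28,542; SL = ⌊$103,926/4⌋ = $25,981 → take DB $28,542. Book value $123,684.
Year 6: DB = ⌊$123,684 × 150%/8⌋ = $23,190; SL = ⌊$75,384/3⌋ = $25,128 → take SL $25,128. Book value $98,556.
Year 7: DB = ⌊$98,556 × 150%/8⌋ = $18,479; SL = ⌊$50,256/2⌋ = $25,128 → take SL $25,128. Book value $73,428.
Year 8 (final): $73,428 − $48,300 = $25,128. Book value $48,300.

$25,128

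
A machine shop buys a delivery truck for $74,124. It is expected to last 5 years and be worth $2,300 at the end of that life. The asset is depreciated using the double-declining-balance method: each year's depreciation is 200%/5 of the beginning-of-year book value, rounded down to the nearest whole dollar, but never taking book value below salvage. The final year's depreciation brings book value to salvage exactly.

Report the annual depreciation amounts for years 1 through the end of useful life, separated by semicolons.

Depreciable base = $74,124 − $2,300 = $71,824.
Year 1: ⌊$74,124 × 200%/5⌋ = $29,649. Book value $44,475.
Year 2: ⌊$44,475 × 200%/5⌋ = $17,790. Book value $26,685.
Year 3: ⌊$26,685 × 200%/5⌋ = $10,674. Book value $16,011.
Year 4: ⌊$16,011 × 200%/5⌋ = $6,404. Book value $9,607.
Year 5 (final): $9,607 − $2,300 = $7,307. Book value $2,300.

$29,649; $17,790; $10,674; $6,404; $7,307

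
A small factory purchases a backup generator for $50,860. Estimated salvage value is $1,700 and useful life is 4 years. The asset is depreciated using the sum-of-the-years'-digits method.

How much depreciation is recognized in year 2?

$14,748

Depreciable base = $50,860 − $1,700 = $49,160.
Sum of the years' digits = 4+3+2+1 = 10.
Year 1: $49,160 × 4/10 = $19,664. Book value $31,196.
Year 2: $49,160 × 3/10 = $14,748. Book value $16,448.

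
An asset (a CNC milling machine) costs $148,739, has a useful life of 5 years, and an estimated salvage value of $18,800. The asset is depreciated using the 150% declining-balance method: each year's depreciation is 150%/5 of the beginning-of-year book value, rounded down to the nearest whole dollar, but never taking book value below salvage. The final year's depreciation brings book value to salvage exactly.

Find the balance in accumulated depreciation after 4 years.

$113,025

Depreciable base = $148,739 − $18,800 = $129,939.
Year 1: ⌊$148,739 × 150%/5⌋ = $44,621. Book value $104,118.
Year 2: ⌊$104,118 × 150%/5⌋ = $31,235. Book value $72,883.
Year 3: ⌊$72,883 × 150%/5⌋ = $21,864. Book value $51,019.
Year 4: ⌊$51,019 × 150%/5⌋ = $15,305. Book value $35,714.
Accumulated through year 4 = $148,739 − $35,714 = $113,025.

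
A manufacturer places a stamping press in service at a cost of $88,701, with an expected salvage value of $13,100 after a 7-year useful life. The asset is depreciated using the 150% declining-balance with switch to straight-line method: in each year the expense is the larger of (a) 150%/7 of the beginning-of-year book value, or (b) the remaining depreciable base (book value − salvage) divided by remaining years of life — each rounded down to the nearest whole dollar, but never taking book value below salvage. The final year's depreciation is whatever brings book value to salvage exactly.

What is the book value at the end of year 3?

$43,026

Depreciable base = $88,701 − $13,100 = $75,601.
Year 1: DB = ⌊$88,701 × 150%/7⌋ = $19,007; SL = ⌊$75,601/7⌋ = $10,800 → take DB $19,007. Book value $69,694.
Year 2: DB = ⌊$69,694 × 150%/7⌋ = $14,934; SL = ⌊$56,594/6⌋ = $9,432 → take DB $14,934. Book value $54,760.
Year 3: DB = ⌊$54,760 × 150%/7⌋ = $11,734; SL = ⌊$41,660/5⌋ = $8,332 → take DB $11,734. Book value $43,026.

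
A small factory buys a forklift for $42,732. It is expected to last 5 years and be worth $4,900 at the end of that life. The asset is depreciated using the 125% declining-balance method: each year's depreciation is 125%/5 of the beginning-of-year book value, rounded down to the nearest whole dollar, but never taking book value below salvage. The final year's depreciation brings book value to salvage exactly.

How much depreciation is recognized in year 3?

Depreciable base = $42,732 − $4,900 = $37,832.
Year 1: ⌊$42,732 × 125%/5⌋ = $10,683. Book value $32,049.
Year 2: ⌊$32,049 × 125%/5⌋ = $8,012. Book value $24,037.
Year 3: ⌊$24,037 × 125%/5⌋ = $6,009. Book value $18,028.

$6,009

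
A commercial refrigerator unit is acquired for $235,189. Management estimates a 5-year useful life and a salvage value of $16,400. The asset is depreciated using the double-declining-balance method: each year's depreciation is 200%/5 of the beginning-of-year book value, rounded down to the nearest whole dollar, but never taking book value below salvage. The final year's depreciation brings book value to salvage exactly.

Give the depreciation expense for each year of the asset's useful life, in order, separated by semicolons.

Depreciable base = $235,189 − $16,400 = $218,789.
Year 1: ⌊$235,189 × 200%/5⌋ = $94,075. Book value $141,114.
Year 2: ⌊$141,114 × 200%/5⌋ = $56,445. Book value $84,669.
Year 3: ⌊$84,669 × 200%/5⌋ = $33,867. Book value $50,802.
Year 4: ⌊$50,802 × 200%/5⌋ = $20,320. Book value $30,482.
Year 5 (final): $30,482 − $16,400 = $14,082. Book value $16,400.

$94,075; $56,445; $33,867; $20,320; $14,082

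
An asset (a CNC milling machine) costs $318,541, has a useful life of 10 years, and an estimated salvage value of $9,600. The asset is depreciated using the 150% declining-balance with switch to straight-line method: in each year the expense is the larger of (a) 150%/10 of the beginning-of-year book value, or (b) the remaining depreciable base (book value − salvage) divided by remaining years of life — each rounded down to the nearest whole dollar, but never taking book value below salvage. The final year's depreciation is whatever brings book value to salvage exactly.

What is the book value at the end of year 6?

Depreciable base = $318,541 − $9,600 = $308,941.
Year 1: DB = ⌊$318,541 × 150%/10⌋ = $47,781; SL = ⌊$308,941/10⌋ = $30,894 → take DB $47,781. Book value $270,760.
Year 2: DB = ⌊$270,760 × 150%/10⌋ = $40,614; SL = ⌊$261,160/9⌋ = $29,017 → take DB $40,614. Book value $230,146.
Year 3: DB = ⌊$230,146 × 150%/10⌋ = $34,521; SL = ⌊$220,546/8⌋ = $27,568 → take DB $34,521. Book value $195,625.
Year 4: DB = ⌊$195,625 × 150%/10⌋ = $29,343; SL = ⌊$186,025/7⌋ = $26,575 → take DB $29,343. Book value $166,282.
Year 5: DB = ⌊$166,282 × 150%/10⌋ = $24,942; SL = ⌊$156,682/6⌋ = $26,113 → take SL $26,113. Book value $140,169.
Year 6: DB = ⌊$140,169 × 150%/10⌋ = $21,025; SL = ⌊$130,569/5⌋ = $26,113 → take SL $26,113. Book value $114,056.

$114,056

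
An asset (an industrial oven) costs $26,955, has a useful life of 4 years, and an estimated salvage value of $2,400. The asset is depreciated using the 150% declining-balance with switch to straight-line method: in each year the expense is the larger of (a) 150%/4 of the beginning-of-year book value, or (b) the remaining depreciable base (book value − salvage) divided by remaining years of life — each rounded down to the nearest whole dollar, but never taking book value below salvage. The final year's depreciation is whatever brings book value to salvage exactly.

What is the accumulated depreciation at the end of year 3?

Depreciable base = $26,955 − $2,400 = $24,555.
Year 1: DB = ⌊$26,955 × 150%/4⌋ = $10,108; SL = ⌊$24,555/4⌋ = $6,138 → take DB $10,108. Book value $16,847.
Year 2: DB = ⌊$16,847 × 150%/4⌋ = $6,317; SL = ⌊$14,447/3⌋ = $4,815 → take DB $6,317. Book value $10,530.
Year 3: DB = ⌊$10,530 × 150%/4⌋ = $3,948; SL = ⌊$8,130/2⌋ = $4,065 → take SL $4,065. Book value $6,465.
Accumulated through year 3 = $26,955 − $6,465 = $20,490.

$20,490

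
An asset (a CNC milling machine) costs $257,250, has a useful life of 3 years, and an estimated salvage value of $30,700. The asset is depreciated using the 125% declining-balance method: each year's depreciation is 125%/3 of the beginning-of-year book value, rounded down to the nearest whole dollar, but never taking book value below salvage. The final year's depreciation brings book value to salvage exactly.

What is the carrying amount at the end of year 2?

$87,537

Depreciable base = $257,250 − $30,700 = $226,550.
Year 1: ⌊$257,250 × 125%/3⌋ = $107,187. Book value $150,063.
Year 2: ⌊$150,063 × 125%/3⌋ = $62,526. Book value $87,537.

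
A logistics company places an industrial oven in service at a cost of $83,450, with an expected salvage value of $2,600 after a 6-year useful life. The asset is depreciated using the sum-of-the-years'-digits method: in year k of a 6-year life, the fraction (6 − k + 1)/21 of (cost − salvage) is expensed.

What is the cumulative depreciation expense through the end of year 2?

Depreciable base = $83,450 − $2,600 = $80,850.
Sum of the years' digits = 6+5+4+3+2+1 = 21.
Year 1: $80,850 × 6/21 = $23,100. Book value $60,350.
Year 2: $80,850 × 5/21 = $19,250. Book value $41,100.
Accumulated through year 2 = $83,450 − $41,100 = $42,350.

$42,350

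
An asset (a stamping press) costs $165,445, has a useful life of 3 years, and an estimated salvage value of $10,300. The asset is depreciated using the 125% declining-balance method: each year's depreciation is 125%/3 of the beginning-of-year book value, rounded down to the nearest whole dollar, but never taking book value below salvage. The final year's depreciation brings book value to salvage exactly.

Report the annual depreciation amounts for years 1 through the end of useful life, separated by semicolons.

Depreciable base = $165,445 − $10,300 = $155,145.
Year 1: ⌊$165,445 × 125%/3⌋ = $68,935. Book value $96,510.
Year 2: ⌊$96,510 × 125%/3⌋ = $40,212. Book value $56,298.
Year 3 (final): $56,298 − $10,300 = $45,998. Book value $10,300.

$68,935; $40,212; $45,998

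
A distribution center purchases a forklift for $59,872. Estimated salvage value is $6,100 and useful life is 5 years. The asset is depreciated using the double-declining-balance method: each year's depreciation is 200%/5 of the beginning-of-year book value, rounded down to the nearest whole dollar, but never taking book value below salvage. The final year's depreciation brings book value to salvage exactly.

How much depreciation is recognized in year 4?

$5,173

Depreciable base = $59,872 − $6,100 = $53,772.
Year 1: ⌊$59,872 × 200%/5⌋ = $23,948. Book value $35,924.
Year 2: ⌊$35,924 × 200%/5⌋ = $14,369. Book value $21,555.
Year 3: ⌊$21,555 × 200%/5⌋ = $8,622. Book value $12,933.
Year 4: ⌊$12,933 × 200%/5⌋ = $5,173. Book value $7,760.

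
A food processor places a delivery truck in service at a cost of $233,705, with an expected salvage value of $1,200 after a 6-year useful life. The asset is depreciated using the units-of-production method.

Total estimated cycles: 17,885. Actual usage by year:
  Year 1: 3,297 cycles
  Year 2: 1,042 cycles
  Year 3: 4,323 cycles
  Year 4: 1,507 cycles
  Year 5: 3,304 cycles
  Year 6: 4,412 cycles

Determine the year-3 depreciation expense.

Depreciable base = $233,705 − $1,200 = $232,505.
Rate = $232,505 / 17,885 cycles = $13 per cycle.
Year 1: 3,297 × $13 = $42,861. Book value $190,844.
Year 2: 1,042 × $13 = $13,546. Book value $177,298.
Year 3: 4,323 × $13 = $56,199. Book value $121,099.

$56,199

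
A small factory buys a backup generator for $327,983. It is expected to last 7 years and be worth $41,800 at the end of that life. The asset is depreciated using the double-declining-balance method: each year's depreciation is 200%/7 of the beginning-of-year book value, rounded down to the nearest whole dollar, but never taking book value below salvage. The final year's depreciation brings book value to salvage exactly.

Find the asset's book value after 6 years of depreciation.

$43,561

Depreciable base = $327,983 − $41,800 = $286,183.
Year 1: ⌊$327,983 × 200%/7⌋ = $93,709. Book value $234,274.
Year 2: ⌊$234,274 × 200%/7⌋ = $66,935. Book value $167,339.
Year 3: ⌊$167,339 × 200%/7⌋ = $47,811. Book value $119,528.
Year 4: ⌊$119,528 × 200%/7⌋ = $34,150. Book value $85,378.
Year 5: ⌊$85,378 × 200%/7⌋ = $24,393. Book value $60,985.
Year 6: ⌊$60,985 × 200%/7⌋ = $17,424. Book value $43,561.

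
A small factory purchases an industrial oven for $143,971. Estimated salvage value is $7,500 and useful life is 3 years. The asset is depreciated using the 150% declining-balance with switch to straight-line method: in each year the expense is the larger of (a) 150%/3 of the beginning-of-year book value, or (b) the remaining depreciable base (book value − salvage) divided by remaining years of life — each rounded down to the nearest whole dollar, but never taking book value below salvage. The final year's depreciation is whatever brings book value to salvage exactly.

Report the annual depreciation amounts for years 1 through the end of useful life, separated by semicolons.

Depreciable base = $143,971 − $7,500 = $136,471.
Year 1: DB = ⌊$143,971 × 150%/3⌋ = $71,985; SL = ⌊$136,471/3⌋ = $45,490 → take DB $71,985. Book value $71,986.
Year 2: DB = ⌊$71,986 × 150%/3⌋ = $35,993; SL = ⌊$64,486/2⌋ = $32,243 → take DB $35,993. Book value $35,993.
Year 3 (final): $35,993 − $7,500 = $28,493. Book value $7,500.

$71,985; $35,993; $28,493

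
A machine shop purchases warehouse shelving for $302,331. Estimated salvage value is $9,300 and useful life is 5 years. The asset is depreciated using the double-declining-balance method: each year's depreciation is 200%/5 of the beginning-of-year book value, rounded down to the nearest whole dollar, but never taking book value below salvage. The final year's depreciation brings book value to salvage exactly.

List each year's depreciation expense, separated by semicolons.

Depreciable base = $302,331 − $9,300 = $293,031.
Year 1: ⌊$302,331 × 200%/5⌋ = $120,932. Book value $181,399.
Year 2: ⌊$181,399 × 200%/5⌋ = $72,559. Book value $108,840.
Year 3: ⌊$108,840 × 200%/5⌋ = $43,536. Book value $65,304.
Year 4: ⌊$65,304 × 200%/5⌋ = $26,121. Book value $39,183.
Year 5 (final): $39,183 − $9,300 = $29,883. Book value $9,300.

$120,932; $72,559; $43,536; $26,121; $29,883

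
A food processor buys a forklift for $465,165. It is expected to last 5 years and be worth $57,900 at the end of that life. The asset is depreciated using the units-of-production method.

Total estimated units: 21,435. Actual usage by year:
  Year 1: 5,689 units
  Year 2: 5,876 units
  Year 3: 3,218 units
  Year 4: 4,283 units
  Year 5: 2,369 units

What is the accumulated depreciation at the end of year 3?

$280,877

Depreciable base = $465,165 − $57,900 = $407,265.
Rate = $407,265 / 21,435 units = $19 per unit.
Year 1: 5,689 × $19 = $108,091. Book value $357,074.
Year 2: 5,876 × $19 = $111,644. Book value $245,430.
Year 3: 3,218 × $19 = $61,142. Book value $184,288.
Accumulated through year 3 = $465,165 − $184,288 = $280,877.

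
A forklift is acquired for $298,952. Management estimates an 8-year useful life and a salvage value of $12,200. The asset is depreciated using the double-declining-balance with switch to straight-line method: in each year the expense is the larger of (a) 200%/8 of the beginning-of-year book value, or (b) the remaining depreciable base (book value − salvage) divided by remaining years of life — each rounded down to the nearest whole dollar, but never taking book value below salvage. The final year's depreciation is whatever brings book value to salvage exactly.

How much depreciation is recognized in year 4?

$31,530

Depreciable base = $298,952 − $12,200 = $286,752.
Year 1: DB = ⌊$298,952 × 200%/8⌋ = $74,738; SL = ⌊$286,752/8⌋ = $35,844 → take DB $74,738. Book value $224,214.
Year 2: DB = ⌊$224,214 × 200%/8⌋ = $56,053; SL = ⌊$212,014/7⌋ = $30,287 → take DB $56,053. Book value $168,161.
Year 3: DB = ⌊$168,161 × 200%/8⌋ = $42,040; SL = ⌊$155,961/6⌋ = $25,993 → take DB $42,040. Book value $126,121.
Year 4: DB = ⌊$126,121 × 200%/8⌋ = $31,530; SL = ⌊$113,921/5⌋ = $22,784 → take DB $31,530. Book value $94,591.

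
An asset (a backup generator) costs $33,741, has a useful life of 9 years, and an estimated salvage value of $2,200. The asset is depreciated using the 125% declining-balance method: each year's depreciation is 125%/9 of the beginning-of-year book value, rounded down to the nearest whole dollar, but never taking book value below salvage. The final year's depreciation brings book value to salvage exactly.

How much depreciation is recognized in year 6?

Depreciable base = $33,741 − $2,200 = $31,541.
Year 1: ⌊$33,741 × 125%/9⌋ = $4,686. Book value $29,055.
Year 2: ⌊$29,055 × 125%/9⌋ = $4,035. Book value $25,020.
Year 3: ⌊$25,020 × 125%/9⌋ = $3,475. Book value $21,545.
Year 4: ⌊$21,545 × 125%/9⌋ = $2,992. Book value $18,553.
Year 5: ⌊$18,553 × 125%/9⌋ = $2,576. Book value $15,977.
Year 6: ⌊$15,977 × 125%/9⌋ = $2,219. Book value $13,758.

$2,219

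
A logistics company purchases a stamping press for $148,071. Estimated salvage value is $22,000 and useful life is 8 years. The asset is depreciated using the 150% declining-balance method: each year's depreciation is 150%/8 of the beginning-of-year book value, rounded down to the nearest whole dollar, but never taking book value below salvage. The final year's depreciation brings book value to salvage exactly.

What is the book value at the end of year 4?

Depreciable base = $148,071 − $22,000 = $126,071.
Year 1: ⌊$148,071 × 150%/8⌋ = $27,763. Book value $120,308.
Year 2: ⌊$120,308 × 150%/8⌋ = $22,557. Book value $97,751.
Year 3: ⌊$97,751 × 150%/8⌋ = $18,328. Book value $79,423.
Year 4: ⌊$79,423 × 150%/8⌋ = $14,891. Book value $64,532.

$64,532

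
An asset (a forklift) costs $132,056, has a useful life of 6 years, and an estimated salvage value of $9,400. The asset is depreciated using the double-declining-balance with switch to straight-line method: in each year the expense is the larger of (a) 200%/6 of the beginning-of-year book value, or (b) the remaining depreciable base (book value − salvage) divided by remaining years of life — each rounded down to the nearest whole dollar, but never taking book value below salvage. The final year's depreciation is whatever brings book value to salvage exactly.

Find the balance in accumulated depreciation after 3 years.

Depreciable base = $132,056 − $9,400 = $122,656.
Year 1: DB = ⌊$132,056 × 200%/6⌋ = $44,018; SL = ⌊$122,656/6⌋ = $20,442 → take DB $44,018. Book value $88,038.
Year 2: DB = ⌊$88,038 × 200%/6⌋ = $29,346; SL = ⌊$78,638/5⌋ = $15,727 → take DB $29,346. Book value $58,692.
Year 3: DB = ⌊$58,692 × 200%/6⌋ = $19,564; SL = ⌊$49,292/4⌋ = $12,323 → take DB $19,564. Book value $39,128.
Accumulated through year 3 = $132,056 − $39,128 = $92,928.

$92,928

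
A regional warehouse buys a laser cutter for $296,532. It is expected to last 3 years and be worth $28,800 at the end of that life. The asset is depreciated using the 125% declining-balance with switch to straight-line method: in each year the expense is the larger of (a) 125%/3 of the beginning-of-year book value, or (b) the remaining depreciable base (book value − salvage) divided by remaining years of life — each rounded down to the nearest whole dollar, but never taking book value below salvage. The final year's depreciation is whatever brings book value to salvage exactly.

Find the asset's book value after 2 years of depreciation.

$100,889

Depreciable base = $296,532 − $28,800 = $267,732.
Year 1: DB = ⌊$296,532 × 125%/3⌋ = $123,555; SL = ⌊$267,732/3⌋ = $89,244 → take DB $123,555. Book value $172,977.
Year 2: DB = ⌊$172,977 × 125%/3⌋ = $72,073; SL = ⌊$144,177/2⌋ = $72,088 → take SL $72,088. Book value $100,889.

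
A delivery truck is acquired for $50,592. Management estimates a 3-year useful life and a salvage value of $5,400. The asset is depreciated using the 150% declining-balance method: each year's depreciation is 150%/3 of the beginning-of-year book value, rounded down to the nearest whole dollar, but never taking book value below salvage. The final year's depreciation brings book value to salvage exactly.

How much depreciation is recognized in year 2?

Depreciable base = $50,592 − $5,400 = $45,192.
Year 1: ⌊$50,592 × 150%/3⌋ = $25,296. Book value $25,296.
Year 2: ⌊$25,296 × 150%/3⌋ = $12,648. Book value $12,648.

$12,648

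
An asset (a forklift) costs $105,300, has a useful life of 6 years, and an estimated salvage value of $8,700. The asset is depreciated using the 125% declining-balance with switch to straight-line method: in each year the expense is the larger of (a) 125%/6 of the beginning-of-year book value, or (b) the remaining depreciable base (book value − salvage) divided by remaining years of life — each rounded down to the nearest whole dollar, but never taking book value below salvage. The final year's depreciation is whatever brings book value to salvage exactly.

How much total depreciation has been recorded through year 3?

Depreciable base = $105,300 − $8,700 = $96,600.
Year 1: DB = ⌊$105,300 × 125%/6⌋ = $21,937; SL = ⌊$96,600/6⌋ = $16,100 → take DB $21,937. Book value $83,363.
Year 2: DB = ⌊$83,363 × 125%/6⌋ = $17,367; SL = ⌊$74,663/5⌋ = $14,932 → take DB $17,367. Book value $65,996.
Year 3: DB = ⌊$65,996 × 125%/6⌋ = $13,749; SL = ⌊$57,296/4⌋ = $14,324 → take SL $14,324. Book value $51,672.
Accumulated through year 3 = $105,300 − $51,672 = $53,628.

$53,628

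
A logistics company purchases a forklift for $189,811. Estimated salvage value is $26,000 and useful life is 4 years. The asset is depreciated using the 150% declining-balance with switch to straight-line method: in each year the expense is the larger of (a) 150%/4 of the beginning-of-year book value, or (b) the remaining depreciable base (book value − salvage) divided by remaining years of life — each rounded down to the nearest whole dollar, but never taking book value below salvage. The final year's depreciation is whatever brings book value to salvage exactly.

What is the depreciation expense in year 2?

$44,487

Depreciable base = $189,811 − $26,000 = $163,811.
Year 1: DB = ⌊$189,811 × 150%/4⌋ = $71,179; SL = ⌊$163,811/4⌋ = $40,952 → take DB $71,179. Book value $118,632.
Year 2: DB = ⌊$118,632 × 150%/4⌋ = $44,487; SL = ⌊$92,632/3⌋ = $30,877 → take DB $44,487. Book value $74,145.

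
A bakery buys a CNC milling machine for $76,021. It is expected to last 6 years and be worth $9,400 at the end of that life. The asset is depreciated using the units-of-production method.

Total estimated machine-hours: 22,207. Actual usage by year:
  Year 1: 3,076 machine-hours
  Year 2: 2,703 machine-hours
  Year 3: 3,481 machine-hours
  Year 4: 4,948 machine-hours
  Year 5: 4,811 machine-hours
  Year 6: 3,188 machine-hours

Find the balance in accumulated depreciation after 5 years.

Depreciable base = $76,021 − $9,400 = $66,621.
Rate = $66,621 / 22,207 machine-hours = $3 per machine-hour.
Year 1: 3,076 × $3 = $9,228. Book value $66,793.
Year 2: 2,703 × $3 = $8,109. Book value $58,684.
Year 3: 3,481 × $3 = $10,443. Book value $48,241.
Year 4: 4,948 × $3 = $14,844. Book value $33,397.
Year 5: 4,811 × $3 = $14,433. Book value $18,964.
Accumulated through year 5 = $76,021 − $18,964 = $57,057.

$57,057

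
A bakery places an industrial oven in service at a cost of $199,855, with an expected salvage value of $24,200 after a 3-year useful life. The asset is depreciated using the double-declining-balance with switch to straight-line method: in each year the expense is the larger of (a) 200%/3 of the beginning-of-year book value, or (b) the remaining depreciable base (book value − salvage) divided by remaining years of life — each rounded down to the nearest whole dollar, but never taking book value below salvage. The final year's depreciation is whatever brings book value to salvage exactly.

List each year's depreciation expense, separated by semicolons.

Depreciable base = $199,855 − $24,200 = $175,655.
Year 1: DB = ⌊$199,855 × 200%/3⌋ = $133,236; SL = ⌊$175,655/3⌋ = $58,551 → take DB $133,236. Book value $66,619.
Year 2: DB = ⌊$66,619 × 200%/3⌋ = $44,412; SL = ⌊$42,419/2⌋ = $21,209 → take DB $44,412, capped at $42,419. Book value $24,200.
Year 3 (final): $24,200 − $24,200 = $0. Book value $24,200.

$133,236; $42,419; $0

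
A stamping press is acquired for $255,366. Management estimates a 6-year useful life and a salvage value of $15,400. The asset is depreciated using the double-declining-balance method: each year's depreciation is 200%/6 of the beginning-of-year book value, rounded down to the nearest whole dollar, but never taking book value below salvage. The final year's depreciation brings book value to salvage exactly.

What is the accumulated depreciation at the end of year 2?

$141,870

Depreciable base = $255,366 − $15,400 = $239,966.
Year 1: ⌊$255,366 × 200%/6⌋ = $85,122. Book value $170,244.
Year 2: ⌊$170,244 × 200%/6⌋ = $56,748. Book value $113,496.
Accumulated through year 2 = $255,366 − $113,496 = $141,870.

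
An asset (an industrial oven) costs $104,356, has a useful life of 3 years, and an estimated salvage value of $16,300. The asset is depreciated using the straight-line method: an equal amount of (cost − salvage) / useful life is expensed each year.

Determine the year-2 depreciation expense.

Depreciable base = $104,356 − $16,300 = $88,056.
Annual expense = $88,056 / 3 = $29,352.

$29,352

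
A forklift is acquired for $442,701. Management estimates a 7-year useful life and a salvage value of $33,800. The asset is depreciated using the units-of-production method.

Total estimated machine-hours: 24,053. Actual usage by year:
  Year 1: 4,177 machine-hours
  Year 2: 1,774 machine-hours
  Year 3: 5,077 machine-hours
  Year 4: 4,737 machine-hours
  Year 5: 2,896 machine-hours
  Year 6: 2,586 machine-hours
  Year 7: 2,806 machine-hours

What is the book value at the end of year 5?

$125,464

Depreciable base = $442,701 − $33,800 = $408,901.
Rate = $408,901 / 24,053 machine-hours = $17 per machine-hour.
Year 1: 4,177 × $17 = $71,009. Book value $371,692.
Year 2: 1,774 × $17 = $30,158. Book value $341,534.
Year 3: 5,077 × $17 = $86,309. Book value $255,225.
Year 4: 4,737 × $17 = $80,529. Book value $174,696.
Year 5: 2,896 × $17 = $49,232. Book value $125,464.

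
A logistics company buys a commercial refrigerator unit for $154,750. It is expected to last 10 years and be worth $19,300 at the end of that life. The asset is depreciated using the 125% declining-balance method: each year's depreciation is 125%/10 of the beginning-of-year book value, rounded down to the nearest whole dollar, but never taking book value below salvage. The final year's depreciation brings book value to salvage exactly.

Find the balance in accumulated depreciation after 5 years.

$75,376

Depreciable base = $154,750 − $19,300 = $135,450.
Year 1: ⌊$154,750 × 125%/10⌋ = $19,343. Book value $135,407.
Year 2: ⌊$135,407 × 125%/10⌋ = $16,925. Book value $118,482.
Year 3: ⌊$118,482 × 125%/10⌋ = $14,810. Book value $103,672.
Year 4: ⌊$103,672 × 125%/10⌋ = $12,959. Book value $90,713.
Year 5: ⌊$90,713 × 125%/10⌋ = $11,339. Book value $79,374.
Accumulated through year 5 = $154,750 − $79,374 = $75,376.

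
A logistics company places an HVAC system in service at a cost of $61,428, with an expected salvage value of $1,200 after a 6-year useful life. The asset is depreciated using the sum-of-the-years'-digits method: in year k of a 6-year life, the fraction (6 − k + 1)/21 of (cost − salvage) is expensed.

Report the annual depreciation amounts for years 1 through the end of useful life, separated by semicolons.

$17,208; $14,340; $11,472; $8,604; $5,736; $2,868

Depreciable base = $61,428 − $1,200 = $60,228.
Sum of the years' digits = 6+5+4+3+2+1 = 21.
Year 1: $60,228 × 6/21 = $17,208. Book value $44,220.
Year 2: $60,228 × 5/21 = $14,340. Book value $29,880.
Year 3: $60,228 × 4/21 = $11,472. Book value $18,408.
Year 4: $60,228 × 3/21 = $8,604. Book value $9,804.
Year 5: $60,228 × 2/21 = $5,736. Book value $4,068.
Year 6: $60,228 × 1/21 = $2,868. Book value $1,200.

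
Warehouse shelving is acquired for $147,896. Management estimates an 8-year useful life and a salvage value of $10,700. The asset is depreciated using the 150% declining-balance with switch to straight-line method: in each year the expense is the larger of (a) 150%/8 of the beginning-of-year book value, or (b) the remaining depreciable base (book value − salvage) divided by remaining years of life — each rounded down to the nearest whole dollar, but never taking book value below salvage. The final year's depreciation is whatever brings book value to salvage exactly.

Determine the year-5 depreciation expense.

Depreciable base = $147,896 − $10,700 = $137,196.
Year 1: DB = ⌊$147,896 × 150%/8⌋ = $27,730; SL = ⌊$137,196/8⌋ = $17,149 → take DB $27,730. Book value $120,166.
Year 2: DB = ⌊$120,166 × 150%/8⌋ = $22,531; SL = ⌊$109,466/7⌋ = $15,638 → take DB $22,531. Book value $97,635.
Year 3: DB = ⌊$97,635 × 150%/8⌋ = $18,306; SL = ⌊$86,935/6⌋ = $14,489 → take DB $18,306. Book value $79,329.
Year 4: DB = ⌊$79,329 × 150%/8⌋ = $14,874; SL = ⌊$68,629/5⌋ = $13,725 → take DB $14,874. Book value $64,455.
Year 5: DB = ⌊$64,455 × 150%/8⌋ = $12,085; SL = ⌊$53,755/4⌋ = $13,438 → take SL $13,438. Book value $51,017.

$13,438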